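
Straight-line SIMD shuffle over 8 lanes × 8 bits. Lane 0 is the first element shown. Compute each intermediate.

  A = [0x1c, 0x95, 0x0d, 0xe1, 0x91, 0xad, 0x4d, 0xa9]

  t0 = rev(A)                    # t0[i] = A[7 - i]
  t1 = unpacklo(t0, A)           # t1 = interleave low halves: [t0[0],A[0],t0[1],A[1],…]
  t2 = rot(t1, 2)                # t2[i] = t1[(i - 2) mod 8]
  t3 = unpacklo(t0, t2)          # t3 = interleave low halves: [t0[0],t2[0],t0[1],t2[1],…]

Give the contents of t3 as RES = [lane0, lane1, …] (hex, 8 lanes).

→ t0 |a9|4d|ad|91|e1|0d|95|1c|
→ t1 |a9|1c|4d|95|ad|0d|91|e1|
→ t2 |91|e1|a9|1c|4d|95|ad|0d|
→ t3 |a9|91|4d|e1|ad|a9|91|1c|

RES = [ 0xa9  0x91  0x4d  0xe1  0xad  0xa9  0x91  0x1c ]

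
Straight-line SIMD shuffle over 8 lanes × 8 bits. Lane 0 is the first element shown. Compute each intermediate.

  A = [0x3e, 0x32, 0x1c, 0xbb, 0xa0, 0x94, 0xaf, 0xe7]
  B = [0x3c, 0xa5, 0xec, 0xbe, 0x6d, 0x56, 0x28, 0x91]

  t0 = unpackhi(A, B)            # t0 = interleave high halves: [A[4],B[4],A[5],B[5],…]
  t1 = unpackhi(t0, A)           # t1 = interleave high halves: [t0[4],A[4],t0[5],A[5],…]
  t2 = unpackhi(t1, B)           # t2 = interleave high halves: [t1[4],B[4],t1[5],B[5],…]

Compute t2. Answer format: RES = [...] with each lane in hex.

RES = [ 0xe7  0x6d  0xaf  0x56  0x91  0x28  0xe7  0x91 ]

t0 = [0xa0, 0x6d, 0x94, 0x56, 0xaf, 0x28, 0xe7, 0x91]
t1 = [0xaf, 0xa0, 0x28, 0x94, 0xe7, 0xaf, 0x91, 0xe7]
t2 = [0xe7, 0x6d, 0xaf, 0x56, 0x91, 0x28, 0xe7, 0x91]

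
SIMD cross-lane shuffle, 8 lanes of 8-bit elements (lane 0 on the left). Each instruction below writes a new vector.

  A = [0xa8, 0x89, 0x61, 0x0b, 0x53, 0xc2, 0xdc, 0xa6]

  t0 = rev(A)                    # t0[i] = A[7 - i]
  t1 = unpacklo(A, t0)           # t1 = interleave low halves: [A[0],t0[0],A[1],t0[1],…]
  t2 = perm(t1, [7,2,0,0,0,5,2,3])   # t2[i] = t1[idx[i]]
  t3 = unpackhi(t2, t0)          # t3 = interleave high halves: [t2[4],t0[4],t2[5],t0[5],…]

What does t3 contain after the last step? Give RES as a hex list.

  t0: a6 dc c2 53 0b 61 89 a8
  t1: a8 a6 89 dc 61 c2 0b 53
  t2: 53 89 a8 a8 a8 c2 89 dc
  t3: a8 0b c2 61 89 89 dc a8

RES = [0xa8, 0x0b, 0xc2, 0x61, 0x89, 0x89, 0xdc, 0xa8]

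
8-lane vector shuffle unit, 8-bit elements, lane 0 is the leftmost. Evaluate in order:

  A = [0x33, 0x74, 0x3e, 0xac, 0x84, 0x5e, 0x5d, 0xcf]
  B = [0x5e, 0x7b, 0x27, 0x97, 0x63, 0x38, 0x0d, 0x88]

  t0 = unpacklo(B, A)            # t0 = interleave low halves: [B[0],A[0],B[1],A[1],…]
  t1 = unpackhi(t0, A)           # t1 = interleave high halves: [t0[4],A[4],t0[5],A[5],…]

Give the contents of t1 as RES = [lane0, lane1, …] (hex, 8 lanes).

t0 = [0x5e, 0x33, 0x7b, 0x74, 0x27, 0x3e, 0x97, 0xac]
t1 = [0x27, 0x84, 0x3e, 0x5e, 0x97, 0x5d, 0xac, 0xcf]

RES = [ 0x27  0x84  0x3e  0x5e  0x97  0x5d  0xac  0xcf ]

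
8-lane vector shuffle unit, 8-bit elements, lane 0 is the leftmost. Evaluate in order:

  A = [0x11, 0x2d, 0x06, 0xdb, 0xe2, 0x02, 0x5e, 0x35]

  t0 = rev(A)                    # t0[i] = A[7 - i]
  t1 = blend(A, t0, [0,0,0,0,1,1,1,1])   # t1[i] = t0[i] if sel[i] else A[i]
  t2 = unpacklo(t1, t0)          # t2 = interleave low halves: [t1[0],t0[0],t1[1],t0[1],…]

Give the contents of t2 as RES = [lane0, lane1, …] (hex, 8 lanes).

RES = [ 0x11  0x35  0x2d  0x5e  0x06  0x02  0xdb  0xe2 ]

  t0: 35 5e 02 e2 db 06 2d 11
  t1: 11 2d 06 db db 06 2d 11
  t2: 11 35 2d 5e 06 02 db e2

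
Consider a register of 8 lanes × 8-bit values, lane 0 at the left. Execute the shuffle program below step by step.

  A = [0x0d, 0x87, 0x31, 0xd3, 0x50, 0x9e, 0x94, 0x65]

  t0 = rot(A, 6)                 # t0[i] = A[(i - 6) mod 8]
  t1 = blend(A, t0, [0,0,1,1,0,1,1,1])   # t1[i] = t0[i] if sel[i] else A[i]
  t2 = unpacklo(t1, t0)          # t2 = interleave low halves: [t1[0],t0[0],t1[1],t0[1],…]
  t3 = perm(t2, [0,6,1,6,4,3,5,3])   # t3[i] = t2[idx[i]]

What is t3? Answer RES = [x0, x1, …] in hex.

  t0: 31 d3 50 9e 94 65 0d 87
  t1: 0d 87 50 9e 50 65 0d 87
  t2: 0d 31 87 d3 50 50 9e 9e
  t3: 0d 9e 31 9e 50 d3 50 d3

RES = [ 0x0d  0x9e  0x31  0x9e  0x50  0xd3  0x50  0xd3 ]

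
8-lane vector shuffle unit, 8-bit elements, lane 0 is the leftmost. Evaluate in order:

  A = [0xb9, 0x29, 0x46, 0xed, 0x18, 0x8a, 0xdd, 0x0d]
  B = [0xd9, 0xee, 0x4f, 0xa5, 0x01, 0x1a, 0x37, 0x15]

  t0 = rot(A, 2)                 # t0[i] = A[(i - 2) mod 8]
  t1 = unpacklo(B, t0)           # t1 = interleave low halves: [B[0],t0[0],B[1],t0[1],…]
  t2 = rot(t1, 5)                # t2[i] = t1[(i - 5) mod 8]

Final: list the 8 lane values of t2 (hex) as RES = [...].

t0 = [0xdd, 0x0d, 0xb9, 0x29, 0x46, 0xed, 0x18, 0x8a]
t1 = [0xd9, 0xdd, 0xee, 0x0d, 0x4f, 0xb9, 0xa5, 0x29]
t2 = [0x0d, 0x4f, 0xb9, 0xa5, 0x29, 0xd9, 0xdd, 0xee]

RES = [0x0d, 0x4f, 0xb9, 0xa5, 0x29, 0xd9, 0xdd, 0xee]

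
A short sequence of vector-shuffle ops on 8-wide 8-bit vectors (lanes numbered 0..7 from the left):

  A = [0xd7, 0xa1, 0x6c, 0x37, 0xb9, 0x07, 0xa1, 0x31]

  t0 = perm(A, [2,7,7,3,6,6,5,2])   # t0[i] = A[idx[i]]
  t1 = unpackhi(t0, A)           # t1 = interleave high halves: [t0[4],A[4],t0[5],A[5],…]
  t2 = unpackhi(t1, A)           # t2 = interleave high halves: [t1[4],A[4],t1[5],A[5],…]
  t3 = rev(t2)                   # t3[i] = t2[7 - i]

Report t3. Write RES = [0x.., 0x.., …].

RES = [0x31, 0x31, 0xa1, 0x6c, 0x07, 0xa1, 0xb9, 0x07]

→ t0 |6c|31|31|37|a1|a1|07|6c|
→ t1 |a1|b9|a1|07|07|a1|6c|31|
→ t2 |07|b9|a1|07|6c|a1|31|31|
→ t3 |31|31|a1|6c|07|a1|b9|07|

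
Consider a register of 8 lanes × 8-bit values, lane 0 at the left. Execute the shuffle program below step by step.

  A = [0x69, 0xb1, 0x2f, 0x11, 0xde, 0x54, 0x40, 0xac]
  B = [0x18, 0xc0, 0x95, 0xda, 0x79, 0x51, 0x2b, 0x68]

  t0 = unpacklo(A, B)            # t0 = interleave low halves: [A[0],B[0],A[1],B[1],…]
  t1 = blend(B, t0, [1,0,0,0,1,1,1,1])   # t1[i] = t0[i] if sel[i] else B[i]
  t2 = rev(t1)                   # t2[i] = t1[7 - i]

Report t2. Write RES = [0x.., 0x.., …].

RES = [ 0xda  0x11  0x95  0x2f  0xda  0x95  0xc0  0x69 ]

→ t0 |69|18|b1|c0|2f|95|11|da|
→ t1 |69|c0|95|da|2f|95|11|da|
→ t2 |da|11|95|2f|da|95|c0|69|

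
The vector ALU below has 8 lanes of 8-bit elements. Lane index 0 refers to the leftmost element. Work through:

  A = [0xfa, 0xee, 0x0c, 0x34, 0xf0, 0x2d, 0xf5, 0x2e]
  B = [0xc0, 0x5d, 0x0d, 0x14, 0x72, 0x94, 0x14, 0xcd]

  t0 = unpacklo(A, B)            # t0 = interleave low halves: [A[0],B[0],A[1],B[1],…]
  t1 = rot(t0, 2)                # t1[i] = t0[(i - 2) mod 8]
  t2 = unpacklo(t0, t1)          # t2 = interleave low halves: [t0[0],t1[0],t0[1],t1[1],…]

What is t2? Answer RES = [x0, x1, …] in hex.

RES = [ 0xfa  0x34  0xc0  0x14  0xee  0xfa  0x5d  0xc0 ]

  t0: fa c0 ee 5d 0c 0d 34 14
  t1: 34 14 fa c0 ee 5d 0c 0d
  t2: fa 34 c0 14 ee fa 5d c0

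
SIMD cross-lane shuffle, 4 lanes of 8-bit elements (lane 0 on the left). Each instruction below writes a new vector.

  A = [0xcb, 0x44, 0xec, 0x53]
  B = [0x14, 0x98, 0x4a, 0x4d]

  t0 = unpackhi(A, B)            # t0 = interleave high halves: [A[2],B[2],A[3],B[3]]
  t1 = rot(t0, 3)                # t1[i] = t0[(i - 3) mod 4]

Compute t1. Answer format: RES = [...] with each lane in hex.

  t0: ec 4a 53 4d
  t1: 4a 53 4d ec

RES = [0x4a, 0x53, 0x4d, 0xec]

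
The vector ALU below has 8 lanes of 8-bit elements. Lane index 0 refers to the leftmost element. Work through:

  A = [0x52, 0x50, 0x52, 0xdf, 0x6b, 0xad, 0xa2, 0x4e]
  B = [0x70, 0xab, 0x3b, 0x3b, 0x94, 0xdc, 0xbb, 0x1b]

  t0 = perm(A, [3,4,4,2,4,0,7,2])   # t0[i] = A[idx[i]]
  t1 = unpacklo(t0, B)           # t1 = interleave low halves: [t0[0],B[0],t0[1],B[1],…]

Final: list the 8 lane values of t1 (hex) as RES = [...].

→ t0 |df|6b|6b|52|6b|52|4e|52|
→ t1 |df|70|6b|ab|6b|3b|52|3b|

RES = [0xdf, 0x70, 0x6b, 0xab, 0x6b, 0x3b, 0x52, 0x3b]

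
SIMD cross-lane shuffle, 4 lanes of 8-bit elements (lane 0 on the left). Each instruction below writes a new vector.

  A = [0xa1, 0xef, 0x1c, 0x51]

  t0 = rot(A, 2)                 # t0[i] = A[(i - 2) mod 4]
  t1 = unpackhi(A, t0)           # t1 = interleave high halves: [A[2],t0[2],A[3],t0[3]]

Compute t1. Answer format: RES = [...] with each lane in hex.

→ t0 |1c|51|a1|ef|
→ t1 |1c|a1|51|ef|

RES = [ 0x1c  0xa1  0x51  0xef ]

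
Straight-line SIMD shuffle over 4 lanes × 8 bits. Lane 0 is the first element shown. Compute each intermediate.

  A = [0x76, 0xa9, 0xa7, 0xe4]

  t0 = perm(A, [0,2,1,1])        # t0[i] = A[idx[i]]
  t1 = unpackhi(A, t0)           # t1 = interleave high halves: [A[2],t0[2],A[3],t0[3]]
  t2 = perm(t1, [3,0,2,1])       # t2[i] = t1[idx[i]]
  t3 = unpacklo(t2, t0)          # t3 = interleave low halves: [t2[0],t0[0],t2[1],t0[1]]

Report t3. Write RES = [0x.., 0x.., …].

RES = [0xa9, 0x76, 0xa7, 0xa7]

→ t0 |76|a7|a9|a9|
→ t1 |a7|a9|e4|a9|
→ t2 |a9|a7|e4|a9|
→ t3 |a9|76|a7|a7|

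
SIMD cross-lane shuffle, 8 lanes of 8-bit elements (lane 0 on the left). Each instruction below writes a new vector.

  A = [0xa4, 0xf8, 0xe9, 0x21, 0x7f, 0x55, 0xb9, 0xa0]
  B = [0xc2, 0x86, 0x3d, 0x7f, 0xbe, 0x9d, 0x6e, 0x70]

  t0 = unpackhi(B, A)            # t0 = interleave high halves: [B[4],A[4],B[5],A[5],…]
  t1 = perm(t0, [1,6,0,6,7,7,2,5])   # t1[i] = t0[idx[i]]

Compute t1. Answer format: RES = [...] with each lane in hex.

RES = [ 0x7f  0x70  0xbe  0x70  0xa0  0xa0  0x9d  0xb9 ]

  t0: be 7f 9d 55 6e b9 70 a0
  t1: 7f 70 be 70 a0 a0 9d b9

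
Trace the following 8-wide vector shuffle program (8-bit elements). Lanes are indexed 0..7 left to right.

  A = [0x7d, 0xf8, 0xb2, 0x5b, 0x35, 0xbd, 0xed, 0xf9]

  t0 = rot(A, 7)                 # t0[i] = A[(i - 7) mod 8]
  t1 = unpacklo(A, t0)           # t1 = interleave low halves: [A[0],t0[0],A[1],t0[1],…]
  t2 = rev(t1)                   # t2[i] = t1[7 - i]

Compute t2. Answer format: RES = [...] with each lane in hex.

t0 = [0xf8, 0xb2, 0x5b, 0x35, 0xbd, 0xed, 0xf9, 0x7d]
t1 = [0x7d, 0xf8, 0xf8, 0xb2, 0xb2, 0x5b, 0x5b, 0x35]
t2 = [0x35, 0x5b, 0x5b, 0xb2, 0xb2, 0xf8, 0xf8, 0x7d]

RES = [0x35, 0x5b, 0x5b, 0xb2, 0xb2, 0xf8, 0xf8, 0x7d]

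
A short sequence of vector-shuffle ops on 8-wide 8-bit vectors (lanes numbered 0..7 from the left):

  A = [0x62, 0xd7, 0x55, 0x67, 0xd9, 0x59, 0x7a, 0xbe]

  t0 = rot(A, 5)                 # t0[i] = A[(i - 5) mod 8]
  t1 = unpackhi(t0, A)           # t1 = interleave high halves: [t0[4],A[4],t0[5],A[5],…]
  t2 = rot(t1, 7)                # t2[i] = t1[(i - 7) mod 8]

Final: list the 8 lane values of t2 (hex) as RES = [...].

RES = [0xd9, 0x62, 0x59, 0xd7, 0x7a, 0x55, 0xbe, 0xbe]

  t0: 67 d9 59 7a be 62 d7 55
  t1: be d9 62 59 d7 7a 55 be
  t2: d9 62 59 d7 7a 55 be be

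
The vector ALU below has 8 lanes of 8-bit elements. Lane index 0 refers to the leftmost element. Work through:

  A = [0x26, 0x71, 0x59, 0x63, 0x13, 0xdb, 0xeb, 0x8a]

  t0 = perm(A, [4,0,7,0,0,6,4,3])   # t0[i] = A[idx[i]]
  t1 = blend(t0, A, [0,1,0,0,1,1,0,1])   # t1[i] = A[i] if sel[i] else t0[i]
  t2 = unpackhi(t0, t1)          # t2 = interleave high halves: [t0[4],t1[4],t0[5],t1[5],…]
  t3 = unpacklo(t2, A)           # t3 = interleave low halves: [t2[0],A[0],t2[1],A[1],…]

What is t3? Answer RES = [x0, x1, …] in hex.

RES = [ 0x26  0x26  0x13  0x71  0xeb  0x59  0xdb  0x63 ]

  t0: 13 26 8a 26 26 eb 13 63
  t1: 13 71 8a 26 13 db 13 8a
  t2: 26 13 eb db 13 13 63 8a
  t3: 26 26 13 71 eb 59 db 63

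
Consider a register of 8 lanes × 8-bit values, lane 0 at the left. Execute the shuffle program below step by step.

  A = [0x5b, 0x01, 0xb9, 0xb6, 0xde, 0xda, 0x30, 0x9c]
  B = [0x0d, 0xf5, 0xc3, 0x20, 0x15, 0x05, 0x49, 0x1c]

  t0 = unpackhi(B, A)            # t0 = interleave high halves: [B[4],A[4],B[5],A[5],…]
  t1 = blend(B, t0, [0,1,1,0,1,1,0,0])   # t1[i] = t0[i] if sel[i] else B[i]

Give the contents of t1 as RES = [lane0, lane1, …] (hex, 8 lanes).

  t0: 15 de 05 da 49 30 1c 9c
  t1: 0d de 05 20 49 30 49 1c

RES = [0x0d, 0xde, 0x05, 0x20, 0x49, 0x30, 0x49, 0x1c]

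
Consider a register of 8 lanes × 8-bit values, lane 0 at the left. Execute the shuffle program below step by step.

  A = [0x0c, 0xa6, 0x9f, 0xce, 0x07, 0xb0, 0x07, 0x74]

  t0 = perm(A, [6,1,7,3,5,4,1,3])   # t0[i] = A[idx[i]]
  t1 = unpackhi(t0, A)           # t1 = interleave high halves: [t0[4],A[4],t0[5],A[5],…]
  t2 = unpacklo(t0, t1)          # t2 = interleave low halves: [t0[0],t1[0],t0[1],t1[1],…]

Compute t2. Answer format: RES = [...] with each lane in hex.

t0 = [0x07, 0xa6, 0x74, 0xce, 0xb0, 0x07, 0xa6, 0xce]
t1 = [0xb0, 0x07, 0x07, 0xb0, 0xa6, 0x07, 0xce, 0x74]
t2 = [0x07, 0xb0, 0xa6, 0x07, 0x74, 0x07, 0xce, 0xb0]

RES = [0x07, 0xb0, 0xa6, 0x07, 0x74, 0x07, 0xce, 0xb0]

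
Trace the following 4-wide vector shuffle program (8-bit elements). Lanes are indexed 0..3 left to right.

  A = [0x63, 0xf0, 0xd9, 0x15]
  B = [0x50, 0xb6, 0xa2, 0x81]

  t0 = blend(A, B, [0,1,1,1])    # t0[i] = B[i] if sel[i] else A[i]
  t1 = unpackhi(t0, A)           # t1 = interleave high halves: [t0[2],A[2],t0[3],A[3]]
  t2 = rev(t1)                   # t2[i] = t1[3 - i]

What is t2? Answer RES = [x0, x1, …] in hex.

RES = [ 0x15  0x81  0xd9  0xa2 ]

t0 = [0x63, 0xb6, 0xa2, 0x81]
t1 = [0xa2, 0xd9, 0x81, 0x15]
t2 = [0x15, 0x81, 0xd9, 0xa2]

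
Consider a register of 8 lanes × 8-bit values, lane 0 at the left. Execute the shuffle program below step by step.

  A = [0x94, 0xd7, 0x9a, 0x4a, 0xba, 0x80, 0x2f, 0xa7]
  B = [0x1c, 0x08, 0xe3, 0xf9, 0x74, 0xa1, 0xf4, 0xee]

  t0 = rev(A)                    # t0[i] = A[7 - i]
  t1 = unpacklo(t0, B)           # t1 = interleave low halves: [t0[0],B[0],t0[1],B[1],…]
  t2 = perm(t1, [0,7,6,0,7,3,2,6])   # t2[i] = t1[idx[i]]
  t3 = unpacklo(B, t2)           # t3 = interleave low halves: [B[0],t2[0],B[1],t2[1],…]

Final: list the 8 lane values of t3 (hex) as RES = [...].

RES = [ 0x1c  0xa7  0x08  0xf9  0xe3  0xba  0xf9  0xa7 ]

→ t0 |a7|2f|80|ba|4a|9a|d7|94|
→ t1 |a7|1c|2f|08|80|e3|ba|f9|
→ t2 |a7|f9|ba|a7|f9|08|2f|ba|
→ t3 |1c|a7|08|f9|e3|ba|f9|a7|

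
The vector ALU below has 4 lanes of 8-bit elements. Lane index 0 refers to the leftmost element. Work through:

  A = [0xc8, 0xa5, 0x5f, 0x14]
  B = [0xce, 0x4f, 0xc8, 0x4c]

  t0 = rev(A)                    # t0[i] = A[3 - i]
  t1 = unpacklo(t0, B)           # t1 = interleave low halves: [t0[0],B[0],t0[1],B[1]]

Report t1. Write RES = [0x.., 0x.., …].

→ t0 |14|5f|a5|c8|
→ t1 |14|ce|5f|4f|

RES = [ 0x14  0xce  0x5f  0x4f ]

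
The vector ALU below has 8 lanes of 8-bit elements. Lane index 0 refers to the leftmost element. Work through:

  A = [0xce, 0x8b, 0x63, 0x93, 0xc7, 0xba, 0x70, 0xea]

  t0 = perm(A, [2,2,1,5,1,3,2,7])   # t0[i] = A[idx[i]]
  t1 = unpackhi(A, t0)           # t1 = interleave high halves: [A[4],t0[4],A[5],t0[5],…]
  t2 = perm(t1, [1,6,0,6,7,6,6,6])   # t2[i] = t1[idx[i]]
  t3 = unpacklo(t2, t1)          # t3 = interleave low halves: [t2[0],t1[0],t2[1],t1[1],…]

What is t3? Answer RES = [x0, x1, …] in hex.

RES = [0x8b, 0xc7, 0xea, 0x8b, 0xc7, 0xba, 0xea, 0x93]

  t0: 63 63 8b ba 8b 93 63 ea
  t1: c7 8b ba 93 70 63 ea ea
  t2: 8b ea c7 ea ea ea ea ea
  t3: 8b c7 ea 8b c7 ba ea 93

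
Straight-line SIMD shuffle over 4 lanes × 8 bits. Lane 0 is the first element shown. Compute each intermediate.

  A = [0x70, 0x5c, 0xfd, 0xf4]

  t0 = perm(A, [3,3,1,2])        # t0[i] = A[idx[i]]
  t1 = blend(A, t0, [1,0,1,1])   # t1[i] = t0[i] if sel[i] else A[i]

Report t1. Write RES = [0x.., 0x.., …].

RES = [0xf4, 0x5c, 0x5c, 0xfd]

t0 = [0xf4, 0xf4, 0x5c, 0xfd]
t1 = [0xf4, 0x5c, 0x5c, 0xfd]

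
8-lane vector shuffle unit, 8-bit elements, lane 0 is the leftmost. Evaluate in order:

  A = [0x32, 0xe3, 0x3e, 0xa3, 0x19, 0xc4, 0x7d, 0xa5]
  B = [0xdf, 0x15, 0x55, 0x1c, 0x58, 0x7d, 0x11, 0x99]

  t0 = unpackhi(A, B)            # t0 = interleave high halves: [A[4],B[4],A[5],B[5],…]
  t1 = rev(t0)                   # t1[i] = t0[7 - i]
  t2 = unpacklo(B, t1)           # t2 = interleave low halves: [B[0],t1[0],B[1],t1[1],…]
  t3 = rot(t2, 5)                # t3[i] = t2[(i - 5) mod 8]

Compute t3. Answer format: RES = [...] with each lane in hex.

t0 = [0x19, 0x58, 0xc4, 0x7d, 0x7d, 0x11, 0xa5, 0x99]
t1 = [0x99, 0xa5, 0x11, 0x7d, 0x7d, 0xc4, 0x58, 0x19]
t2 = [0xdf, 0x99, 0x15, 0xa5, 0x55, 0x11, 0x1c, 0x7d]
t3 = [0xa5, 0x55, 0x11, 0x1c, 0x7d, 0xdf, 0x99, 0x15]

RES = [0xa5, 0x55, 0x11, 0x1c, 0x7d, 0xdf, 0x99, 0x15]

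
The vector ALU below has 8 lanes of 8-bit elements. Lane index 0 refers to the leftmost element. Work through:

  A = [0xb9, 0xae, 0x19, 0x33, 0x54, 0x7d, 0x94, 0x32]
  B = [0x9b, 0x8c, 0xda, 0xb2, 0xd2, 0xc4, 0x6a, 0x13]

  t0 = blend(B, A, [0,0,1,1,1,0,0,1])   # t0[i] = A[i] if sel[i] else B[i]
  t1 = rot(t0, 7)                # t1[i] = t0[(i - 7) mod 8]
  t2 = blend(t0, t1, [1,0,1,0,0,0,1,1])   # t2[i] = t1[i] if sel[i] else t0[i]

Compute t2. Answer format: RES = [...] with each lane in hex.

t0 = [0x9b, 0x8c, 0x19, 0x33, 0x54, 0xc4, 0x6a, 0x32]
t1 = [0x8c, 0x19, 0x33, 0x54, 0xc4, 0x6a, 0x32, 0x9b]
t2 = [0x8c, 0x8c, 0x33, 0x33, 0x54, 0xc4, 0x32, 0x9b]

RES = [ 0x8c  0x8c  0x33  0x33  0x54  0xc4  0x32  0x9b ]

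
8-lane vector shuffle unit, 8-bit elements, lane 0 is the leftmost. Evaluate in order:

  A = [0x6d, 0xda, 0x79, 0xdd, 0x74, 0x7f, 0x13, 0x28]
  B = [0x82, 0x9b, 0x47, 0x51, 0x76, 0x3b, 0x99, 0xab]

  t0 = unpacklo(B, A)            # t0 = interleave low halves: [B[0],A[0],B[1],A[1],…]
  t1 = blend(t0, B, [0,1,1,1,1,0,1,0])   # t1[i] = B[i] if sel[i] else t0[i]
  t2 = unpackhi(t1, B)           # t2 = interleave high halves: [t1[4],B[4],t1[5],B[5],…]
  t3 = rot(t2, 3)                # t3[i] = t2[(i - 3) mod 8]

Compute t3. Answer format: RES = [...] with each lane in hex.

RES = [0x99, 0xdd, 0xab, 0x76, 0x76, 0x79, 0x3b, 0x99]

→ t0 |82|6d|9b|da|47|79|51|dd|
→ t1 |82|9b|47|51|76|79|99|dd|
→ t2 |76|76|79|3b|99|99|dd|ab|
→ t3 |99|dd|ab|76|76|79|3b|99|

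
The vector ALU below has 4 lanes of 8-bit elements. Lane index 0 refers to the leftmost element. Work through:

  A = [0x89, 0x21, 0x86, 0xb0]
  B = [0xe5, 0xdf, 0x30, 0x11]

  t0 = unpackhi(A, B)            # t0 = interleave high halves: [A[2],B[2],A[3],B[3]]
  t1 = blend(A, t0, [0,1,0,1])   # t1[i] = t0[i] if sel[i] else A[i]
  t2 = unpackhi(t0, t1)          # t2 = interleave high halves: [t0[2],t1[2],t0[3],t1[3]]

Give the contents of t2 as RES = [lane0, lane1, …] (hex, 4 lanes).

RES = [0xb0, 0x86, 0x11, 0x11]

  t0: 86 30 b0 11
  t1: 89 30 86 11
  t2: b0 86 11 11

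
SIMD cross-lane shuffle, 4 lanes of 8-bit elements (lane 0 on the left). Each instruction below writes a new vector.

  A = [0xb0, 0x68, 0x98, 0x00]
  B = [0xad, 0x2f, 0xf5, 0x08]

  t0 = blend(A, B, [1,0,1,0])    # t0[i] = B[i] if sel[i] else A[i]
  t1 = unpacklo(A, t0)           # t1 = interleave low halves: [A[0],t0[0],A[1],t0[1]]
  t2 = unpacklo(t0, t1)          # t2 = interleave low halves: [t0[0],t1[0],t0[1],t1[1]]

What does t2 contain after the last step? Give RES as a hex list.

→ t0 |ad|68|f5|00|
→ t1 |b0|ad|68|68|
→ t2 |ad|b0|68|ad|

RES = [ 0xad  0xb0  0x68  0xad ]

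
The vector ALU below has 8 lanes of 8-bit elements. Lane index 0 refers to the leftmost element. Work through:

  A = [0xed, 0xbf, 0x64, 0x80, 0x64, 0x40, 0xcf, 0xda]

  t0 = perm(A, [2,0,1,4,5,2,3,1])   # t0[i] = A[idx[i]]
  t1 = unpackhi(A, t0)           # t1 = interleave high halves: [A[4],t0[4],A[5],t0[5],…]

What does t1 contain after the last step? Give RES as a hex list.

RES = [0x64, 0x40, 0x40, 0x64, 0xcf, 0x80, 0xda, 0xbf]

  t0: 64 ed bf 64 40 64 80 bf
  t1: 64 40 40 64 cf 80 da bf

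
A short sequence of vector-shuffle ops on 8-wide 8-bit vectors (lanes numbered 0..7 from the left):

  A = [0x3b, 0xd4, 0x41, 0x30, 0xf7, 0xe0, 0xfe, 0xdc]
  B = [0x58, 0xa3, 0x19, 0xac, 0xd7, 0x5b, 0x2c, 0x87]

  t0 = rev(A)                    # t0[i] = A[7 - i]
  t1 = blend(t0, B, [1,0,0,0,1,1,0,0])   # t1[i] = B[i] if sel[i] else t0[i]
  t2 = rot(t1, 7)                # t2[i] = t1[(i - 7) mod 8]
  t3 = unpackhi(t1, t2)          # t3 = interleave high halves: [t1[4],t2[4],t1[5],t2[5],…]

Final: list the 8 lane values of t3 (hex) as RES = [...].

  t0: dc fe e0 f7 30 41 d4 3b
  t1: 58 fe e0 f7 d7 5b d4 3b
  t2: fe e0 f7 d7 5b d4 3b 58
  t3: d7 5b 5b d4 d4 3b 3b 58

RES = [ 0xd7  0x5b  0x5b  0xd4  0xd4  0x3b  0x3b  0x58 ]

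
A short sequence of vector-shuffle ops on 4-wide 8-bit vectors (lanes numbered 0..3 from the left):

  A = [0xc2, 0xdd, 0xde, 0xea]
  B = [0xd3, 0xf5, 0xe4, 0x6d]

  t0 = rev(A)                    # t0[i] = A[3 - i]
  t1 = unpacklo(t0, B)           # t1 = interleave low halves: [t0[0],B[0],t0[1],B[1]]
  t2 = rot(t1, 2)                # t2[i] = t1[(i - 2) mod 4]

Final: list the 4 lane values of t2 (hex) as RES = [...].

  t0: ea de dd c2
  t1: ea d3 de f5
  t2: de f5 ea d3

RES = [0xde, 0xf5, 0xea, 0xd3]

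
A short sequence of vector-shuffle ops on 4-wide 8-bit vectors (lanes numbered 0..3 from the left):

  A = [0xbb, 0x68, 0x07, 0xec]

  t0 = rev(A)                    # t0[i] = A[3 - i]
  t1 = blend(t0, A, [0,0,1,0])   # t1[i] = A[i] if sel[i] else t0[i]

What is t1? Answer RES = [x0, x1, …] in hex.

RES = [ 0xec  0x07  0x07  0xbb ]

→ t0 |ec|07|68|bb|
→ t1 |ec|07|07|bb|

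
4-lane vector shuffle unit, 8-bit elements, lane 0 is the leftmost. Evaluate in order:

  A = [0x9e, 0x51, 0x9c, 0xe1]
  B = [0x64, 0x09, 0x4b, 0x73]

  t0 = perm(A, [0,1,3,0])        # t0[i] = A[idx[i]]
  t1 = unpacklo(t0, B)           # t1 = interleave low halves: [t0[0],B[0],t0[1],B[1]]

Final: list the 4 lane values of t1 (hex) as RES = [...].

  t0: 9e 51 e1 9e
  t1: 9e 64 51 09

RES = [ 0x9e  0x64  0x51  0x09 ]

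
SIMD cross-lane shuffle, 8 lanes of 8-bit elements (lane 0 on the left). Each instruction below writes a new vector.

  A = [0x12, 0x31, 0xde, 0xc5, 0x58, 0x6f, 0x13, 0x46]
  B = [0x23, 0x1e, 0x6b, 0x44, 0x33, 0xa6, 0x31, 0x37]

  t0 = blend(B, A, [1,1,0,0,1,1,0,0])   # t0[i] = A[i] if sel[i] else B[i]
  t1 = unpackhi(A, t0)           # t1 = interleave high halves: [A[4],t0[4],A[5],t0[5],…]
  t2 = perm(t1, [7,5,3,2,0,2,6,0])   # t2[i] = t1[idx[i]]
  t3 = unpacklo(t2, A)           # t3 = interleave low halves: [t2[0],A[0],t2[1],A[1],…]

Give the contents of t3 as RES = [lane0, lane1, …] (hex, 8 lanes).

  t0: 12 31 6b 44 58 6f 31 37
  t1: 58 58 6f 6f 13 31 46 37
  t2: 37 31 6f 6f 58 6f 46 58
  t3: 37 12 31 31 6f de 6f c5

RES = [0x37, 0x12, 0x31, 0x31, 0x6f, 0xde, 0x6f, 0xc5]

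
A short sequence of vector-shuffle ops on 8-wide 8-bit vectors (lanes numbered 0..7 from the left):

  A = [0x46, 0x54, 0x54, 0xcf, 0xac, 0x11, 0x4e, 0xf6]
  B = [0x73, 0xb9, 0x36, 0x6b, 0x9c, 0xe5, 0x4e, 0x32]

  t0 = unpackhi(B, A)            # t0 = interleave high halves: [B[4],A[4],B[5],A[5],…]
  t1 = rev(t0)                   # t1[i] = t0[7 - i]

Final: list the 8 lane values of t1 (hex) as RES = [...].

RES = [0xf6, 0x32, 0x4e, 0x4e, 0x11, 0xe5, 0xac, 0x9c]

  t0: 9c ac e5 11 4e 4e 32 f6
  t1: f6 32 4e 4e 11 e5 ac 9c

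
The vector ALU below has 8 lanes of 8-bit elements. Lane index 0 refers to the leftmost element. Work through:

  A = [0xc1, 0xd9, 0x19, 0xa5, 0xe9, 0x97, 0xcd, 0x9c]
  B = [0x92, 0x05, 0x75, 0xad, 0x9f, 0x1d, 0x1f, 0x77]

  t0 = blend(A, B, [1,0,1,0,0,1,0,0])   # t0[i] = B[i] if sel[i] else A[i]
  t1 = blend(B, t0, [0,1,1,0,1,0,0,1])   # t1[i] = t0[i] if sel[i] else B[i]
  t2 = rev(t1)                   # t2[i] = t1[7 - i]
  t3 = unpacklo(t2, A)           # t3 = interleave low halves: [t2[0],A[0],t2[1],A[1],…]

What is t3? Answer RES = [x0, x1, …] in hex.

  t0: 92 d9 75 a5 e9 1d cd 9c
  t1: 92 d9 75 ad e9 1d 1f 9c
  t2: 9c 1f 1d e9 ad 75 d9 92
  t3: 9c c1 1f d9 1d 19 e9 a5

RES = [0x9c, 0xc1, 0x1f, 0xd9, 0x1d, 0x19, 0xe9, 0xa5]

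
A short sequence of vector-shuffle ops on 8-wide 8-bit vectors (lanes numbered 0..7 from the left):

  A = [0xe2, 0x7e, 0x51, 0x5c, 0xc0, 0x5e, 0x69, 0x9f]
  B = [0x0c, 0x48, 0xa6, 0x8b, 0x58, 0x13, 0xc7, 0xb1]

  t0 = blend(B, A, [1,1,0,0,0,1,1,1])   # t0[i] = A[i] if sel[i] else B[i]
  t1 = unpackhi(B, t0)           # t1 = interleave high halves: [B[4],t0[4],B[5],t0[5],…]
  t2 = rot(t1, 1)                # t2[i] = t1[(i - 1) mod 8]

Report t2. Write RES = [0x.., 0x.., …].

  t0: e2 7e a6 8b 58 5e 69 9f
  t1: 58 58 13 5e c7 69 b1 9f
  t2: 9f 58 58 13 5e c7 69 b1

RES = [0x9f, 0x58, 0x58, 0x13, 0x5e, 0xc7, 0x69, 0xb1]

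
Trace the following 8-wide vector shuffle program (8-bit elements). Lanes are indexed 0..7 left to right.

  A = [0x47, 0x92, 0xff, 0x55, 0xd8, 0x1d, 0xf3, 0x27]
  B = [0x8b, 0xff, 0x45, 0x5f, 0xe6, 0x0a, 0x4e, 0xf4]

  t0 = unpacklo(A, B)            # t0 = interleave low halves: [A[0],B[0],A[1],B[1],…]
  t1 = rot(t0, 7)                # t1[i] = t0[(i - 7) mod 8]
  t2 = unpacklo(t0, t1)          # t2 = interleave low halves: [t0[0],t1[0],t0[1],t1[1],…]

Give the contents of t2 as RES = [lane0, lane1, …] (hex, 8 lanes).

t0 = [0x47, 0x8b, 0x92, 0xff, 0xff, 0x45, 0x55, 0x5f]
t1 = [0x8b, 0x92, 0xff, 0xff, 0x45, 0x55, 0x5f, 0x47]
t2 = [0x47, 0x8b, 0x8b, 0x92, 0x92, 0xff, 0xff, 0xff]

RES = [0x47, 0x8b, 0x8b, 0x92, 0x92, 0xff, 0xff, 0xff]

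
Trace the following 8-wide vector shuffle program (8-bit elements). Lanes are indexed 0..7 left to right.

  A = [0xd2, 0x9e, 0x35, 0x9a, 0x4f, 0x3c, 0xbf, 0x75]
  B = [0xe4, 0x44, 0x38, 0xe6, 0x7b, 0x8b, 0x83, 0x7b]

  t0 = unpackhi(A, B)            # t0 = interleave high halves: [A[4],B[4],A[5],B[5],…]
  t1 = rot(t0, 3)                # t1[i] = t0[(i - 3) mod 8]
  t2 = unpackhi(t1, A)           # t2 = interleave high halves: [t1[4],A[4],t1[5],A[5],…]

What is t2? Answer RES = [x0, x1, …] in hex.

RES = [0x7b, 0x4f, 0x3c, 0x3c, 0x8b, 0xbf, 0xbf, 0x75]

→ t0 |4f|7b|3c|8b|bf|83|75|7b|
→ t1 |83|75|7b|4f|7b|3c|8b|bf|
→ t2 |7b|4f|3c|3c|8b|bf|bf|75|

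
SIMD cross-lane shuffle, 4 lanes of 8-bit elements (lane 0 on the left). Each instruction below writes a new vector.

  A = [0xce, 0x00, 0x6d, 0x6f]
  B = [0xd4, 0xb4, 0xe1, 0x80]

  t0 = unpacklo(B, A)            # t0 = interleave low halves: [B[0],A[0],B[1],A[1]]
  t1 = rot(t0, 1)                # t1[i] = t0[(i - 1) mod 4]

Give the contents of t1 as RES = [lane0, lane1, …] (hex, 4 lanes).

→ t0 |d4|ce|b4|00|
→ t1 |00|d4|ce|b4|

RES = [0x00, 0xd4, 0xce, 0xb4]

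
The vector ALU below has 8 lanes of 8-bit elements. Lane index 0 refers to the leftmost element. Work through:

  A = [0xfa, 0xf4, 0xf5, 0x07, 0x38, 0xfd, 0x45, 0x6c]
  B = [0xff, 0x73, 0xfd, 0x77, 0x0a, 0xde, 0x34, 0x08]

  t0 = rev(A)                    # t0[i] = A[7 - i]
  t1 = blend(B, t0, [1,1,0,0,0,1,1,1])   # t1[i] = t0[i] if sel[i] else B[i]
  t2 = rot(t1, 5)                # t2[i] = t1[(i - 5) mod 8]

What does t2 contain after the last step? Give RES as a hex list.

→ t0 |6c|45|fd|38|07|f5|f4|fa|
→ t1 |6c|45|fd|77|0a|f5|f4|fa|
→ t2 |77|0a|f5|f4|fa|6c|45|fd|

RES = [ 0x77  0x0a  0xf5  0xf4  0xfa  0x6c  0x45  0xfd ]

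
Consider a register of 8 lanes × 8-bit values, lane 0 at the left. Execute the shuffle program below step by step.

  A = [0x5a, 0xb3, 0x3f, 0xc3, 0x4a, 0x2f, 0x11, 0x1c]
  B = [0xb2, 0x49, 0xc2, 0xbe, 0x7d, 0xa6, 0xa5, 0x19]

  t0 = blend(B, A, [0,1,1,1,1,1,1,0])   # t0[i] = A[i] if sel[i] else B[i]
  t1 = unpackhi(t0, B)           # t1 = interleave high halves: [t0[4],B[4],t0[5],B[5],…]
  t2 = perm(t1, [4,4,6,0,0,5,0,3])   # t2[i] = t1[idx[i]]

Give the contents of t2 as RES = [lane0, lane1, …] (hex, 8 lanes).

RES = [0x11, 0x11, 0x19, 0x4a, 0x4a, 0xa5, 0x4a, 0xa6]

t0 = [0xb2, 0xb3, 0x3f, 0xc3, 0x4a, 0x2f, 0x11, 0x19]
t1 = [0x4a, 0x7d, 0x2f, 0xa6, 0x11, 0xa5, 0x19, 0x19]
t2 = [0x11, 0x11, 0x19, 0x4a, 0x4a, 0xa5, 0x4a, 0xa6]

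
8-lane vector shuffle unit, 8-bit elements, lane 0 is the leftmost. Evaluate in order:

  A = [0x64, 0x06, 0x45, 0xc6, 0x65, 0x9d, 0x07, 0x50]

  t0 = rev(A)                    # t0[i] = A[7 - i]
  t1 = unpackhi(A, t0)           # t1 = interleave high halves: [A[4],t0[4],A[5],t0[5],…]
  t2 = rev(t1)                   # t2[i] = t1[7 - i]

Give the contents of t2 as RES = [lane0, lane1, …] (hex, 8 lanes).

  t0: 50 07 9d 65 c6 45 06 64
  t1: 65 c6 9d 45 07 06 50 64
  t2: 64 50 06 07 45 9d c6 65

RES = [0x64, 0x50, 0x06, 0x07, 0x45, 0x9d, 0xc6, 0x65]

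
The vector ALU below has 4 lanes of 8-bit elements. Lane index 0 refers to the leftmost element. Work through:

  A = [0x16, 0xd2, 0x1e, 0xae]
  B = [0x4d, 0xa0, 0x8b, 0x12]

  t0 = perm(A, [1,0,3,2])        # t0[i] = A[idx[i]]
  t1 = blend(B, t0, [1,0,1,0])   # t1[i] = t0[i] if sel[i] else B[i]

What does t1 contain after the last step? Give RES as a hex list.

RES = [ 0xd2  0xa0  0xae  0x12 ]

  t0: d2 16 ae 1e
  t1: d2 a0 ae 12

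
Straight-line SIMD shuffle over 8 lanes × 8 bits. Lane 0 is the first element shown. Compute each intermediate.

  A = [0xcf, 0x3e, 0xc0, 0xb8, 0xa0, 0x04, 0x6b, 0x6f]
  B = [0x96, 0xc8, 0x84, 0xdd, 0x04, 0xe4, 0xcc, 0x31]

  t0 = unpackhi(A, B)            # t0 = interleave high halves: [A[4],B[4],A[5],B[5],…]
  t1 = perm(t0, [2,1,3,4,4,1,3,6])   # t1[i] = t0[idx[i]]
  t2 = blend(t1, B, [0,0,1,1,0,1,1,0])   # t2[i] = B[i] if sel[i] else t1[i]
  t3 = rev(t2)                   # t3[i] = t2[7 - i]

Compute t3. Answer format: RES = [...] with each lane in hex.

→ t0 |a0|04|04|e4|6b|cc|6f|31|
→ t1 |04|04|e4|6b|6b|04|e4|6f|
→ t2 |04|04|84|dd|6b|e4|cc|6f|
→ t3 |6f|cc|e4|6b|dd|84|04|04|

RES = [0x6f, 0xcc, 0xe4, 0x6b, 0xdd, 0x84, 0x04, 0x04]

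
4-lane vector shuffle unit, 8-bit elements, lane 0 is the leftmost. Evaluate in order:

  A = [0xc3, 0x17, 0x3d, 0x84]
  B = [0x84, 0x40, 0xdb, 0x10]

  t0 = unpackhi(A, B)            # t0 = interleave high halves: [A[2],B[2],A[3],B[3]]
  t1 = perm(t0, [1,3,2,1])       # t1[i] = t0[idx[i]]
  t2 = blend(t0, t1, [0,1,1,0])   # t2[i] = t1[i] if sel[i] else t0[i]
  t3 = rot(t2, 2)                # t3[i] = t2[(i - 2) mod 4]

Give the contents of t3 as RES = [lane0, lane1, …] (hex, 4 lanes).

RES = [0x84, 0x10, 0x3d, 0x10]

→ t0 |3d|db|84|10|
→ t1 |db|10|84|db|
→ t2 |3d|10|84|10|
→ t3 |84|10|3d|10|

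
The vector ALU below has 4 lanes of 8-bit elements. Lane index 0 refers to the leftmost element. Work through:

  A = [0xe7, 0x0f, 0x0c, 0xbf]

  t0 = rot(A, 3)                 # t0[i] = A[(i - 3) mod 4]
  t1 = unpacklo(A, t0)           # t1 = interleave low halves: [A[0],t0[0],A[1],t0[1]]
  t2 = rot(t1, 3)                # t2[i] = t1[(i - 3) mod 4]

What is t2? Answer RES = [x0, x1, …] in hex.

RES = [0x0f, 0x0f, 0x0c, 0xe7]

→ t0 |0f|0c|bf|e7|
→ t1 |e7|0f|0f|0c|
→ t2 |0f|0f|0c|e7|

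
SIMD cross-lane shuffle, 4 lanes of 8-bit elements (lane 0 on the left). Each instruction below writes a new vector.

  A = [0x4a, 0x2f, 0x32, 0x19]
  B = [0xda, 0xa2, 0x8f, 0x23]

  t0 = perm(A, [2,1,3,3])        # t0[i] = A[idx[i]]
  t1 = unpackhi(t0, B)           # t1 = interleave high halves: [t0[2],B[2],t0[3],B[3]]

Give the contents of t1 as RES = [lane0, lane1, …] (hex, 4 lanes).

RES = [ 0x19  0x8f  0x19  0x23 ]

t0 = [0x32, 0x2f, 0x19, 0x19]
t1 = [0x19, 0x8f, 0x19, 0x23]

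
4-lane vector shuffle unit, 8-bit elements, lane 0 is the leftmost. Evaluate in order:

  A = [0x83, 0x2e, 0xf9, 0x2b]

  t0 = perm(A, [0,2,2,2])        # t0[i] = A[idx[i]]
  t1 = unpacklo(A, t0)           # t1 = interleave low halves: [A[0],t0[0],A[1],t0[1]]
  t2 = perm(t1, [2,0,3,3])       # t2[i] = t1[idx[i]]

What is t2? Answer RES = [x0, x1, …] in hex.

  t0: 83 f9 f9 f9
  t1: 83 83 2e f9
  t2: 2e 83 f9 f9

RES = [ 0x2e  0x83  0xf9  0xf9 ]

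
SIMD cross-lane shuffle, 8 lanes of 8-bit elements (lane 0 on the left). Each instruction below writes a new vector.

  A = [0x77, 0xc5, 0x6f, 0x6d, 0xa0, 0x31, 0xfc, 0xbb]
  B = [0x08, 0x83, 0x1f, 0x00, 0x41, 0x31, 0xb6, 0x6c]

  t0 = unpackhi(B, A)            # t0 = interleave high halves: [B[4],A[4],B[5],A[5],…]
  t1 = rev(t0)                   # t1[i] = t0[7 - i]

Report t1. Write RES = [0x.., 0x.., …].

RES = [0xbb, 0x6c, 0xfc, 0xb6, 0x31, 0x31, 0xa0, 0x41]

  t0: 41 a0 31 31 b6 fc 6c bb
  t1: bb 6c fc b6 31 31 a0 41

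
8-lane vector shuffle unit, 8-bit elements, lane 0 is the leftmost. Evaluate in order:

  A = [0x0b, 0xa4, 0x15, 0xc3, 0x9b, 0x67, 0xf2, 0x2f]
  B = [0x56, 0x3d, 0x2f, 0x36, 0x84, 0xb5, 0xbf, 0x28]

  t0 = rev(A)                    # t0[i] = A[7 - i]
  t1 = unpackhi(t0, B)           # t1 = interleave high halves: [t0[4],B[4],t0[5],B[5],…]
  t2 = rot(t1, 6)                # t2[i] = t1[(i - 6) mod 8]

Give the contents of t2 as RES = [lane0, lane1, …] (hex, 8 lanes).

RES = [0x15, 0xb5, 0xa4, 0xbf, 0x0b, 0x28, 0xc3, 0x84]

  t0: 2f f2 67 9b c3 15 a4 0b
  t1: c3 84 15 b5 a4 bf 0b 28
  t2: 15 b5 a4 bf 0b 28 c3 84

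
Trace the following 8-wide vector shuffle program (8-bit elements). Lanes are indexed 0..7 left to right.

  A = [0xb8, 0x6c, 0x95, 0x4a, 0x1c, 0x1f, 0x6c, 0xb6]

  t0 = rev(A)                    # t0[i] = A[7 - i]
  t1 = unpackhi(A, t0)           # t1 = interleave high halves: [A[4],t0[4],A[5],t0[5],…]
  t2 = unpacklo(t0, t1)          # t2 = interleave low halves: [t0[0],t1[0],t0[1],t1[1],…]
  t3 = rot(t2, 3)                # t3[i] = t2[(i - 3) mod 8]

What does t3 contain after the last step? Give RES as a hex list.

RES = [ 0x1f  0x1c  0x95  0xb6  0x1c  0x6c  0x4a  0x1f ]

t0 = [0xb6, 0x6c, 0x1f, 0x1c, 0x4a, 0x95, 0x6c, 0xb8]
t1 = [0x1c, 0x4a, 0x1f, 0x95, 0x6c, 0x6c, 0xb6, 0xb8]
t2 = [0xb6, 0x1c, 0x6c, 0x4a, 0x1f, 0x1f, 0x1c, 0x95]
t3 = [0x1f, 0x1c, 0x95, 0xb6, 0x1c, 0x6c, 0x4a, 0x1f]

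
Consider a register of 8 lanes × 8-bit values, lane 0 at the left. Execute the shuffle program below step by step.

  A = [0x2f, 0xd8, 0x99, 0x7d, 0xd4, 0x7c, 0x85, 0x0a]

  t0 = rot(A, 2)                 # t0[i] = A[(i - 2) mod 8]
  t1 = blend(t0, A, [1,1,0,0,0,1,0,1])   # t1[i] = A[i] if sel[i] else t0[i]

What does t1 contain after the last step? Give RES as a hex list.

t0 = [0x85, 0x0a, 0x2f, 0xd8, 0x99, 0x7d, 0xd4, 0x7c]
t1 = [0x2f, 0xd8, 0x2f, 0xd8, 0x99, 0x7c, 0xd4, 0x0a]

RES = [ 0x2f  0xd8  0x2f  0xd8  0x99  0x7c  0xd4  0x0a ]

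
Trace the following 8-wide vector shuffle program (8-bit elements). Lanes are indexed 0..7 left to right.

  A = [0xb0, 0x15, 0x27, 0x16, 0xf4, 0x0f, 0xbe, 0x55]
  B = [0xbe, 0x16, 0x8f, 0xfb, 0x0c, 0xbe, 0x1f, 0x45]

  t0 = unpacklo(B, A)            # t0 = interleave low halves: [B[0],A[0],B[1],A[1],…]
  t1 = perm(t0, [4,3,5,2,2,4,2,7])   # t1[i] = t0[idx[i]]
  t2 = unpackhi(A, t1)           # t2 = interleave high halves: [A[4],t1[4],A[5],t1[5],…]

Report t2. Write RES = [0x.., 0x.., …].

  t0: be b0 16 15 8f 27 fb 16
  t1: 8f 15 27 16 16 8f 16 16
  t2: f4 16 0f 8f be 16 55 16

RES = [ 0xf4  0x16  0x0f  0x8f  0xbe  0x16  0x55  0x16 ]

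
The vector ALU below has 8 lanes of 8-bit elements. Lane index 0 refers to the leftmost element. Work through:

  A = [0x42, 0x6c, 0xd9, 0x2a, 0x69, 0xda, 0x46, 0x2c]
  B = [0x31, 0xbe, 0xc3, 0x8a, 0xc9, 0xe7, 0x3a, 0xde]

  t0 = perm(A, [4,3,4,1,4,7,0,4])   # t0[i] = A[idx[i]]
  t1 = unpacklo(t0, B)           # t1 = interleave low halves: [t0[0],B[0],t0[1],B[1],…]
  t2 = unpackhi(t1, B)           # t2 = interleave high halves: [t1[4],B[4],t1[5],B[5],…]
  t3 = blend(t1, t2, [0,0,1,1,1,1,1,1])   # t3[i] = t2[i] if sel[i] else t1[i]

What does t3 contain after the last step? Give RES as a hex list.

RES = [0x69, 0x31, 0xc3, 0xe7, 0x6c, 0x3a, 0x8a, 0xde]

t0 = [0x69, 0x2a, 0x69, 0x6c, 0x69, 0x2c, 0x42, 0x69]
t1 = [0x69, 0x31, 0x2a, 0xbe, 0x69, 0xc3, 0x6c, 0x8a]
t2 = [0x69, 0xc9, 0xc3, 0xe7, 0x6c, 0x3a, 0x8a, 0xde]
t3 = [0x69, 0x31, 0xc3, 0xe7, 0x6c, 0x3a, 0x8a, 0xde]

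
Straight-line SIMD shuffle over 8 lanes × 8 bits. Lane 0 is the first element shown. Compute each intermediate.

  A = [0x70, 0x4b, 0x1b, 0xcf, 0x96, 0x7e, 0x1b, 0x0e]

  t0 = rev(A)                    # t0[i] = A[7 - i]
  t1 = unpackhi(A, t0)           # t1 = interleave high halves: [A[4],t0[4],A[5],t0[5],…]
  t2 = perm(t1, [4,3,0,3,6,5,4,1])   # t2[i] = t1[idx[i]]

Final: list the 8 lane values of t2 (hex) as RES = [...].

  t0: 0e 1b 7e 96 cf 1b 4b 70
  t1: 96 cf 7e 1b 1b 4b 0e 70
  t2: 1b 1b 96 1b 0e 4b 1b cf

RES = [0x1b, 0x1b, 0x96, 0x1b, 0x0e, 0x4b, 0x1b, 0xcf]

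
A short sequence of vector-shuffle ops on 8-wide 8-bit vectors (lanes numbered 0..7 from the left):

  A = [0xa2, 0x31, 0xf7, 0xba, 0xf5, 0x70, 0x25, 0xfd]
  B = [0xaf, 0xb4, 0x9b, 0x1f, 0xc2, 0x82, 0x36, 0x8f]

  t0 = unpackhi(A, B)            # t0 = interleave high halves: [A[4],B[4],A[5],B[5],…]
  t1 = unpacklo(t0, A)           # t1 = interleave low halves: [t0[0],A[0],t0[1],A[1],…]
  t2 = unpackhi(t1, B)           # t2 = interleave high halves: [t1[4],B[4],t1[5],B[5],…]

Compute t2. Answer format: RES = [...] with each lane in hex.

→ t0 |f5|c2|70|82|25|36|fd|8f|
→ t1 |f5|a2|c2|31|70|f7|82|ba|
→ t2 |70|c2|f7|82|82|36|ba|8f|

RES = [ 0x70  0xc2  0xf7  0x82  0x82  0x36  0xba  0x8f ]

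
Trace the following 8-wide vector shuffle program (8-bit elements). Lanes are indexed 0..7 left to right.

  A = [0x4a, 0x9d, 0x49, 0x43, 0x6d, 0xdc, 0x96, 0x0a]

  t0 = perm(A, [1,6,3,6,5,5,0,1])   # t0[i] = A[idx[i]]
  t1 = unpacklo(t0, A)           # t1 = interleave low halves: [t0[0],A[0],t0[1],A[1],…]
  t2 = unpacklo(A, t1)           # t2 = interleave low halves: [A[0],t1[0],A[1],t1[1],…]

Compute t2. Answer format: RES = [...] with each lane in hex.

  t0: 9d 96 43 96 dc dc 4a 9d
  t1: 9d 4a 96 9d 43 49 96 43
  t2: 4a 9d 9d 4a 49 96 43 9d

RES = [0x4a, 0x9d, 0x9d, 0x4a, 0x49, 0x96, 0x43, 0x9d]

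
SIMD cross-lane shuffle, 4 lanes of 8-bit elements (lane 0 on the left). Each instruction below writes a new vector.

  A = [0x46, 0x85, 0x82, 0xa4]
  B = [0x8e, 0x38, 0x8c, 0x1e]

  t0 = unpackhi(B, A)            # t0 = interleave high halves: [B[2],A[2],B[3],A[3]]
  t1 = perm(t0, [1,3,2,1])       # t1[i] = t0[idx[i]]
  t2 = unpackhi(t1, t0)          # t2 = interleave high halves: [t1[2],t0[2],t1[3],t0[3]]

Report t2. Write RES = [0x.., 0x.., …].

  t0: 8c 82 1e a4
  t1: 82 a4 1e 82
  t2: 1e 1e 82 a4

RES = [0x1e, 0x1e, 0x82, 0xa4]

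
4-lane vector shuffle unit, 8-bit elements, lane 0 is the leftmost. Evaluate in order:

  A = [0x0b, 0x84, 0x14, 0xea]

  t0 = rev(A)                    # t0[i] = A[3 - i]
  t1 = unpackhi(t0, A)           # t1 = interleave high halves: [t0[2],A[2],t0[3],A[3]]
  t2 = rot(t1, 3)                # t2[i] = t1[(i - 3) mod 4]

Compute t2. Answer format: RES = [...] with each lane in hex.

RES = [0x14, 0x0b, 0xea, 0x84]

→ t0 |ea|14|84|0b|
→ t1 |84|14|0b|ea|
→ t2 |14|0b|ea|84|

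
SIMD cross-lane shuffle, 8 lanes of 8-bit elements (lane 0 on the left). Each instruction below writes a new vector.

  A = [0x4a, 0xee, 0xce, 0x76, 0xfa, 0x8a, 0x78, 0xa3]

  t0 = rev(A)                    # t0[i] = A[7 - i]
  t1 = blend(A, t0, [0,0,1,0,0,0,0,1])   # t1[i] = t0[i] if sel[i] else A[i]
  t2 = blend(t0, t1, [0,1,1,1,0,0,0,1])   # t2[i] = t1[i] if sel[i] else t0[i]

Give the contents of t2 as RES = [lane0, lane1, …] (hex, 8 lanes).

RES = [0xa3, 0xee, 0x8a, 0x76, 0x76, 0xce, 0xee, 0x4a]

  t0: a3 78 8a fa 76 ce ee 4a
  t1: 4a ee 8a 76 fa 8a 78 4a
  t2: a3 ee 8a 76 76 ce ee 4a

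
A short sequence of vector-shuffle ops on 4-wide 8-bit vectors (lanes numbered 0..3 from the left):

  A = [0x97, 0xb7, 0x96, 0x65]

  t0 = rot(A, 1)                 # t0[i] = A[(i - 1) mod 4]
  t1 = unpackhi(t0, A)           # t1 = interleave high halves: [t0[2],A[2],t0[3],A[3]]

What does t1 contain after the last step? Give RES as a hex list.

t0 = [0x65, 0x97, 0xb7, 0x96]
t1 = [0xb7, 0x96, 0x96, 0x65]

RES = [ 0xb7  0x96  0x96  0x65 ]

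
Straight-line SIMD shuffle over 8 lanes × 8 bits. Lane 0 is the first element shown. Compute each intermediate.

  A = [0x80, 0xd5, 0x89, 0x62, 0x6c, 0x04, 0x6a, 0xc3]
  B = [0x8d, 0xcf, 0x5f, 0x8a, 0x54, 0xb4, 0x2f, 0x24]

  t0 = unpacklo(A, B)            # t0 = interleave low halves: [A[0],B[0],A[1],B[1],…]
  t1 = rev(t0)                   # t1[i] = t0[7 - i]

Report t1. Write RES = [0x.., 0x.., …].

  t0: 80 8d d5 cf 89 5f 62 8a
  t1: 8a 62 5f 89 cf d5 8d 80

RES = [ 0x8a  0x62  0x5f  0x89  0xcf  0xd5  0x8d  0x80 ]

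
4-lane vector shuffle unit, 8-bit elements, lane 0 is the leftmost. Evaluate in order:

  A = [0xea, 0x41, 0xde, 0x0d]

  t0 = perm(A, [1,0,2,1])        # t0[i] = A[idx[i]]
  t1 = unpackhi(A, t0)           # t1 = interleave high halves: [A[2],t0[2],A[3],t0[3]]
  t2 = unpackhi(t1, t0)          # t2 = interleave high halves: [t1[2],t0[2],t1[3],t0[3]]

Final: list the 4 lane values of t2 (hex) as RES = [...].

RES = [0x0d, 0xde, 0x41, 0x41]

t0 = [0x41, 0xea, 0xde, 0x41]
t1 = [0xde, 0xde, 0x0d, 0x41]
t2 = [0x0d, 0xde, 0x41, 0x41]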